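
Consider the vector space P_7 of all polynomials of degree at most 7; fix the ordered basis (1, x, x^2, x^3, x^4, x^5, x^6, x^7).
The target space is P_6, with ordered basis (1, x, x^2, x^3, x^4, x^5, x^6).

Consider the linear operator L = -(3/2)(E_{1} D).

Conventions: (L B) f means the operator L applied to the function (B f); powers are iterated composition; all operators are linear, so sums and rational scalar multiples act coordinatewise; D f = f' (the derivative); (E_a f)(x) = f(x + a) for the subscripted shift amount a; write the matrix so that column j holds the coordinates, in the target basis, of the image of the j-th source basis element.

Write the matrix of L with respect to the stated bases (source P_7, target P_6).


image of 1: 0
image of x: -3/2
image of x^2: -3x - 3
image of x^3: -(9/2)x^2 - 9x - 9/2
image of x^4: -6x^3 - 18x^2 - 18x - 6
image of x^5: -(15/2)x^4 - 30x^3 - 45x^2 - 30x - 15/2
image of x^6: -9x^5 - 45x^4 - 90x^3 - 90x^2 - 45x - 9
image of x^7: -(21/2)x^6 - 63x^5 - (315/2)x^4 - 210x^3 - (315/2)x^2 - 63x - 21/2
each image's coordinates form column j of the matrix

the matrix is [[0, -3/2, -3, -9/2, -6, -15/2, -9, -21/2]; [0, 0, -3, -9, -18, -30, -45, -63]; [0, 0, 0, -9/2, -18, -45, -90, -315/2]; [0, 0, 0, 0, -6, -30, -90, -210]; [0, 0, 0, 0, 0, -15/2, -45, -315/2]; [0, 0, 0, 0, 0, 0, -9, -63]; [0, 0, 0, 0, 0, 0, 0, -21/2]] (rows listed top to bottom)


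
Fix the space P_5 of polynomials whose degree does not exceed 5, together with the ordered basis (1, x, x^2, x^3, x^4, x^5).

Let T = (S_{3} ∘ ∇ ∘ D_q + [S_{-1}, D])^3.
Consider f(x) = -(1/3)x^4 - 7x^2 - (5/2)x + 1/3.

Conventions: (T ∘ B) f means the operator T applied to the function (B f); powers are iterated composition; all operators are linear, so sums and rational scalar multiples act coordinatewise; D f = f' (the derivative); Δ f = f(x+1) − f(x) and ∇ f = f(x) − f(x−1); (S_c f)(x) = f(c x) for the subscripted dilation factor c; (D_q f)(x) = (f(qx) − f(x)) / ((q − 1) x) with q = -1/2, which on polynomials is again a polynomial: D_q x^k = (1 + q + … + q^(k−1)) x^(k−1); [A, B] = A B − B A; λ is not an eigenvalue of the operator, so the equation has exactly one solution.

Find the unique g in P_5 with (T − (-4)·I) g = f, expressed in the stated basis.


write g with unknown coordinates in the stated basis and equate coefficients in (T − (-4)·I) g = f
solving from the highest basis element down gives g = -(1/12)x^4 - (7/4)x^2 + (27/8)x - 227/48
check: T g = -16x + 77/4
so T g − (-4)·g = -(1/3)x^4 - 7x^2 - (5/2)x + 1/3 = f ✓

the result is g(x) = -(1/12)x^4 - (7/4)x^2 + (27/8)x - 227/48


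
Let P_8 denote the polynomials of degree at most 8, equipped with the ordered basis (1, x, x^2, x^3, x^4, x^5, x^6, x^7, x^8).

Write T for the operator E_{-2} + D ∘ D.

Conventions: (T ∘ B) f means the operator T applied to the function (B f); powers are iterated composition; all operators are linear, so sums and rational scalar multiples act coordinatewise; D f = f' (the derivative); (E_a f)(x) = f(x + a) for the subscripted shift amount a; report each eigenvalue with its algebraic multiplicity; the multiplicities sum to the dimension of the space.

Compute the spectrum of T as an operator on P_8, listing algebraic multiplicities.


λ = 1 (multiplicity 9)

image of 1: 1
image of x: x - 2
image of x^2: x^2 - 4x + 6
image of x^3: x^3 - 6x^2 + 18x - 8
image of x^4: x^4 - 8x^3 + 36x^2 - 32x + 16
image of x^5: x^5 - 10x^4 + 60x^3 - 80x^2 + 80x - 32
image of x^6: x^6 - 12x^5 + 90x^4 - 160x^3 + 240x^2 - 192x + 64
image of x^7: x^7 - 14x^6 + 126x^5 - 280x^4 + 560x^3 - 672x^2 + 448x - 128
image of x^8: x^8 - 16x^7 + 168x^6 - 448x^5 + 1120x^4 - 1792x^3 + 1792x^2 - 1024x + 256
the matrix is upper triangular; its diagonal is (1, 1, 1, 1, 1, 1, 1, 1, 1)
for a triangular matrix the eigenvalues are the diagonal entries, with algebraic multiplicity their repetition count


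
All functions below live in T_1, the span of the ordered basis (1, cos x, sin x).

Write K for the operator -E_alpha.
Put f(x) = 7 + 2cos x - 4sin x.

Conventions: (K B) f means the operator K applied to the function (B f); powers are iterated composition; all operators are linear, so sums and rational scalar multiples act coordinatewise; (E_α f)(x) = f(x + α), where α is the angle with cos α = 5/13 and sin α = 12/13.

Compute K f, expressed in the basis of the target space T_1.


the image equals g(x) = -7 + (38/13)cos x + (44/13)sin x

E_alpha f = 7 - (38/13)cos x - (44/13)sin x
(-E_alpha) f = -7 + (38/13)cos x + (44/13)sin x


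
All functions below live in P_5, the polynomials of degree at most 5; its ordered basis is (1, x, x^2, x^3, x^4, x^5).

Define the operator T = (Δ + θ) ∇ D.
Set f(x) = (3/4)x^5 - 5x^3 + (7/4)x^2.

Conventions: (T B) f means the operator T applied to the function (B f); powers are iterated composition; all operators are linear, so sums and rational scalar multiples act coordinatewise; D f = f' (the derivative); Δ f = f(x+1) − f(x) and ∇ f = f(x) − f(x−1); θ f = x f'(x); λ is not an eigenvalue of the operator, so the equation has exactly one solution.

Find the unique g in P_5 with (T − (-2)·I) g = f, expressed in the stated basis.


the image equals g(x) = (3/8)x^5 - (55/4)x^3 + (7/8)x^2 + (75/2)x + 315/8

write g with unknown coordinates in the stated basis and equate coefficients in (T − (-2)·I) g = f
solving from the highest basis element down gives g = (3/8)x^5 - (55/4)x^3 + (7/8)x^2 + (75/2)x + 315/8
check: T g = (45/2)x^3 - 75x - 315/4
so T g − (-2)·g = (3/4)x^5 - 5x^3 + (7/4)x^2 = f ✓


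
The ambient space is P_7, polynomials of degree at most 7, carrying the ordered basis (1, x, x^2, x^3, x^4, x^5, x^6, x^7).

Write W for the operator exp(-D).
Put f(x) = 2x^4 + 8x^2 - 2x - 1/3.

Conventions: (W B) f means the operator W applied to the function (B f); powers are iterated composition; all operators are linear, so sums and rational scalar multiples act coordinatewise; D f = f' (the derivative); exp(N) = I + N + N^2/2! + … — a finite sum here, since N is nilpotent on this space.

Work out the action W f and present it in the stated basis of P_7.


order-1 term: -8x^3 - 16x + 2
order-2 term: 12x^2 + 8
order-3 term: -8x
order-4 term: 2
the series for exp(-D) f terminates at order 4
exp(-D) f = 2x^4 - 8x^3 + 20x^2 - 26x + 35/3

the result is g(x) = 2x^4 - 8x^3 + 20x^2 - 26x + 35/3


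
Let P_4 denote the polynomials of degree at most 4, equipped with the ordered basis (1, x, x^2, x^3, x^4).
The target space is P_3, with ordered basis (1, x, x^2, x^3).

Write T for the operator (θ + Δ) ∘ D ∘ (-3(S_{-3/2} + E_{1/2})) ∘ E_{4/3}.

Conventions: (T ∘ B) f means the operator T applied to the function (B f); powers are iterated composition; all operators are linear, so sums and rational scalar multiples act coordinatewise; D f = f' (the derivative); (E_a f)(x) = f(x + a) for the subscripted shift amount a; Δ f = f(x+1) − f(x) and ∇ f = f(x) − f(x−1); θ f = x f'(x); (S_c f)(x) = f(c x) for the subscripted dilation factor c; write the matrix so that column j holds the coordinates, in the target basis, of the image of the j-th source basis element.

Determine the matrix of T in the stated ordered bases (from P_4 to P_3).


the matrix is [[0, 0, -39/2, -525/8, -967/4]; [0, 0, -39/2, -177/4, -1165/4]; [0, 0, 0, 171/4, -105/4]; [0, 0, 0, 0, -873/4]] (rows listed top to bottom)

image of 1: 0
image of x: 0
image of x^2: -(39/2)x - 39/2
image of x^3: (171/4)x^2 - (177/4)x - 525/8
image of x^4: -(873/4)x^3 - (105/4)x^2 - (1165/4)x - 967/4
each image's coordinates form column j of the matrix


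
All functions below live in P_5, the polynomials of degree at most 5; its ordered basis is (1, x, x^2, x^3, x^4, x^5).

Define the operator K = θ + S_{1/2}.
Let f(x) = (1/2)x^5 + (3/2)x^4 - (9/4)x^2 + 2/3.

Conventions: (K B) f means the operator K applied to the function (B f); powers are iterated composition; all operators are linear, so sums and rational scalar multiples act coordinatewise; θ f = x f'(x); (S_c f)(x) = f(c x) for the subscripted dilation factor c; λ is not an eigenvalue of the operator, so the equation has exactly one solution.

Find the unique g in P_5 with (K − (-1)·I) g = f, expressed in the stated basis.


write g with unknown coordinates in the stated basis and equate coefficients in (K − (-1)·I) g = f
solving from the highest basis element down gives g = (16/193)x^5 + (8/27)x^4 - (9/13)x^2 + 1/3
check: K g = (161/386)x^5 + (65/54)x^4 - (81/52)x^2 + 1/3
so K g − (-1)·g = (1/2)x^5 + (3/2)x^4 - (9/4)x^2 + 2/3 = f ✓

g(x) = (16/193)x^5 + (8/27)x^4 - (9/13)x^2 + 1/3


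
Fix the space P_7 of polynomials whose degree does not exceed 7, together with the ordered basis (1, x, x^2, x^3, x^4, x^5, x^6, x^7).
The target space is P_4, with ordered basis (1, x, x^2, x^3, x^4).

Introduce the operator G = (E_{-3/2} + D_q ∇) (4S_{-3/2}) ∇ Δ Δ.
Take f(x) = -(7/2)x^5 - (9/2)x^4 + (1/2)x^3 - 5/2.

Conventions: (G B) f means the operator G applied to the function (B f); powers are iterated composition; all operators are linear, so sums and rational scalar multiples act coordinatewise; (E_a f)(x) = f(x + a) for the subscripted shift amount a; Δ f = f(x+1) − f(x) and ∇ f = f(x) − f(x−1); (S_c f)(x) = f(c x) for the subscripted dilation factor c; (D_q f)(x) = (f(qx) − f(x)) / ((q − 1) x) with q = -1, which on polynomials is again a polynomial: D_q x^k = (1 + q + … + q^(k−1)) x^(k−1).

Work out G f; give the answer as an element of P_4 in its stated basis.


Δ f = -(35/2)x^4 - 53x^3 - (121/2)x^2 - 34x - 15/2
Δ Δ f = -70x^3 - 264x^2 - 350x - 165
∇ Δ Δ f = -210x^2 - 318x - 156
S_{-3/2} (∇ Δ Δ) f = -(945/2)x^2 + 477x - 156
(4S_{-3/2}) (∇ Δ Δ) f = -1890x^2 + 1908x - 624
E_{-3/2} (4S_{-3/2}) (∇ Δ Δ) f = -1890x^2 + 7578x - 15477/2
∇ (4S_{-3/2}) (∇ Δ Δ) f = -3780x + 3798
D_q ∇ (4S_{-3/2}) (∇ Δ Δ) f = -3780
(E_{-3/2} + D_q ∇) (4S_{-3/2}) (∇ Δ Δ) f = -1890x^2 + 7578x - 23037/2

the result is g(x) = -1890x^2 + 7578x - 23037/2


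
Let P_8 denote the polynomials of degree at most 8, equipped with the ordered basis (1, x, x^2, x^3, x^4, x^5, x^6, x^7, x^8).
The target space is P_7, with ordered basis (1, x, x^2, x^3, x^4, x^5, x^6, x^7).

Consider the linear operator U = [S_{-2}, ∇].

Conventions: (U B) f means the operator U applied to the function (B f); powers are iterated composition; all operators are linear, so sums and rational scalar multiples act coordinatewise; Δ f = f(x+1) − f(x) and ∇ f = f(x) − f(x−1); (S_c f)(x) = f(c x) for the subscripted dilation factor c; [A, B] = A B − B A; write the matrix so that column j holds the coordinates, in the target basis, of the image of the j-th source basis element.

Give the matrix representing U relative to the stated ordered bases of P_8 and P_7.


the matrix is [[0, 3, 3, 9, 15, 33, 63, 129, 255]; [0, 0, -12, -18, -72, -150, -396, -882, -2064]; [0, 0, 0, 36, 72, 360, 900, 2772, 7056]; [0, 0, 0, 0, -96, -240, -1440, -4200, -14784]; [0, 0, 0, 0, 0, 240, 720, 5040, 16800]; [0, 0, 0, 0, 0, 0, -576, -2016, -16128]; [0, 0, 0, 0, 0, 0, 0, 1344, 5376]; [0, 0, 0, 0, 0, 0, 0, 0, -3072]] (rows listed top to bottom)

image of 1: 0
image of x: 3
image of x^2: -12x + 3
image of x^3: 36x^2 - 18x + 9
image of x^4: -96x^3 + 72x^2 - 72x + 15
image of x^5: 240x^4 - 240x^3 + 360x^2 - 150x + 33
image of x^6: -576x^5 + 720x^4 - 1440x^3 + 900x^2 - 396x + 63
image of x^7: 1344x^6 - 2016x^5 + 5040x^4 - 4200x^3 + 2772x^2 - 882x + 129
image of x^8: -3072x^7 + 5376x^6 - 16128x^5 + 16800x^4 - 14784x^3 + 7056x^2 - 2064x + 255
each image's coordinates form column j of the matrix


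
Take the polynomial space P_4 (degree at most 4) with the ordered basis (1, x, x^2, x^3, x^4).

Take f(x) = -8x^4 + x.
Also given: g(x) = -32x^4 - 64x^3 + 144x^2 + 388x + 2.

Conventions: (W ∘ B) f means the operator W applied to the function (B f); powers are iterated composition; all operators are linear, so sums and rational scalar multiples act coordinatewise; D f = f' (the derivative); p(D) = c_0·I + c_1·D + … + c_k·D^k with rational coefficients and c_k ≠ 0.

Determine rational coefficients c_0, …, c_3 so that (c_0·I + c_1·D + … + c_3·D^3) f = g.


D^0 f = -8x^4 + x
D^1 f = -32x^3 + 1
D^2 f = -96x^2
D^3 f = -192x
matching coefficients of g against c_0 f + c_1 Df + … from the top degree down determines the c_i
solution: c_0 = 4, c_1 = 2, c_2 = -3/2, c_3 = -2

c_0 = 4, c_1 = 2, c_2 = -3/2, c_3 = -2


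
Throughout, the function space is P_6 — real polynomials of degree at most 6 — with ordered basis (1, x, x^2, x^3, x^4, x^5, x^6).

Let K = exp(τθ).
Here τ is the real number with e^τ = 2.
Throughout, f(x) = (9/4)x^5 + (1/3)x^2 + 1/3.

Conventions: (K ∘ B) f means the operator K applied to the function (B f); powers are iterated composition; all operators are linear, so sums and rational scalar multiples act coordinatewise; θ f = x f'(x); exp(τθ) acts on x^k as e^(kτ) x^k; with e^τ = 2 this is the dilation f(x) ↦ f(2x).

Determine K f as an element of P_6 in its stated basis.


exp(τθ) x^k = e^(kτ) x^k; with e^τ = 2 this sends x^k to 2^k x^k
x^2 ↦ 4 x^2
x^5 ↦ 32 x^5
applying this coordinatewise to f: exp(τθ) f = 72x^5 + (4/3)x^2 + 1/3

the image equals g(x) = 72x^5 + (4/3)x^2 + 1/3


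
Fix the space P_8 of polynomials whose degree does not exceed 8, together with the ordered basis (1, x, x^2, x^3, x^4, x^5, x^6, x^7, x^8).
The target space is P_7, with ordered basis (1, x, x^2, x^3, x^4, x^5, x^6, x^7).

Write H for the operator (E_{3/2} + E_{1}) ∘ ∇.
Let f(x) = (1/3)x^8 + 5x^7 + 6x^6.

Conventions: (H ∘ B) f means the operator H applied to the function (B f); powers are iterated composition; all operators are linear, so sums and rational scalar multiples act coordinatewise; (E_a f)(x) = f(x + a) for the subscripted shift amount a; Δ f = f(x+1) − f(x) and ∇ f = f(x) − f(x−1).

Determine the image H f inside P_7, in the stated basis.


the image equals g(x) = (16/3)x^7 + 98x^6 + (1399/3)x^5 + (4615/4)x^4 + (10319/6)x^3 + (24873/16)x^2 + (9475/12)x + 11105/64

∇ f = (8/3)x^7 + (77/3)x^6 - (151/3)x^5 + (185/3)x^4 - (109/3)x^3 + (17/3)x^2 + (11/3)x - 4/3
E_{3/2} ∇ f = (8/3)x^7 + (161/3)x^6 + (920/3)x^5 + (10385/12)x^4 + (8437/6)x^3 + (64811/48)x^2 + (8591/12)x + 31139/192
E_{1} ∇ f = (8/3)x^7 + (133/3)x^6 + (479/3)x^5 + (865/3)x^4 + (941/3)x^3 + (613/3)x^2 + (221/3)x + 34/3
(E_{3/2} + E_{1}) ∇ f = (16/3)x^7 + 98x^6 + (1399/3)x^5 + (4615/4)x^4 + (10319/6)x^3 + (24873/16)x^2 + (9475/12)x + 11105/64


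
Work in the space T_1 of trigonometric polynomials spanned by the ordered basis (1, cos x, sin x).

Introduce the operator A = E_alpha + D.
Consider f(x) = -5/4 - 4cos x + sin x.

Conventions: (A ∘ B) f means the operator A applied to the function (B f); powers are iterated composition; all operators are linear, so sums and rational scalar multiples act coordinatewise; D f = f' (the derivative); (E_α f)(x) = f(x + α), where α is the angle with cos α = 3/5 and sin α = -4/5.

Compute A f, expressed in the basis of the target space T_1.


E_alpha f = -5/4 - (16/5)cos x - (13/5)sin x
D f = cos x + 4sin x
(E_alpha + D) f = -5/4 - (11/5)cos x + (7/5)sin x

the result is g(x) = -5/4 - (11/5)cos x + (7/5)sin x


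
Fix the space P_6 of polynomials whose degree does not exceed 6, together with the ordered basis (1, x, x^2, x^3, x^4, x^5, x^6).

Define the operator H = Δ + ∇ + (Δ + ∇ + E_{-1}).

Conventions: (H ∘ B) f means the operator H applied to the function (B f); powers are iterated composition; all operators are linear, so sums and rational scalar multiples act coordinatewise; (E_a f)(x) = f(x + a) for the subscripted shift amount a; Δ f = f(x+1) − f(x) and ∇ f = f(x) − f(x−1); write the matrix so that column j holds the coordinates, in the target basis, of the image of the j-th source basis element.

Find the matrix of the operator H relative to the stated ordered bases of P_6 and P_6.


the matrix is [[1, 3, 1, 3, 1, 3, 1]; [0, 1, 6, 3, 12, 5, 18]; [0, 0, 1, 9, 6, 30, 15]; [0, 0, 0, 1, 12, 10, 60]; [0, 0, 0, 0, 1, 15, 15]; [0, 0, 0, 0, 0, 1, 18]; [0, 0, 0, 0, 0, 0, 1]] (rows listed top to bottom)

image of 1: 1
image of x: x + 3
image of x^2: x^2 + 6x + 1
image of x^3: x^3 + 9x^2 + 3x + 3
image of x^4: x^4 + 12x^3 + 6x^2 + 12x + 1
image of x^5: x^5 + 15x^4 + 10x^3 + 30x^2 + 5x + 3
image of x^6: x^6 + 18x^5 + 15x^4 + 60x^3 + 15x^2 + 18x + 1
each image's coordinates form column j of the matrix


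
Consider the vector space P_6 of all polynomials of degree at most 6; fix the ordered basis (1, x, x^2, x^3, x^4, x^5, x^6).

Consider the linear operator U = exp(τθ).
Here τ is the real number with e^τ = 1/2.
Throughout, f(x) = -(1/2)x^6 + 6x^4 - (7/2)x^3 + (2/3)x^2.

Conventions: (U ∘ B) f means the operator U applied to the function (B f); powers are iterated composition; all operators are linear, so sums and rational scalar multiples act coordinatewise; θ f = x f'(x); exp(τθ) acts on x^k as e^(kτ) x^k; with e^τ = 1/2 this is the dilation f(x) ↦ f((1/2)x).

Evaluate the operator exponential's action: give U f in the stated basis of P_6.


the result is g(x) = -(1/128)x^6 + (3/8)x^4 - (7/16)x^3 + (1/6)x^2

exp(τθ) x^k = e^(kτ) x^k; with e^τ = 1/2 this sends x^k to (1/2)^k x^k
x^2 ↦ 1/4 x^2
x^3 ↦ 1/8 x^3
x^4 ↦ 1/16 x^4
x^6 ↦ 1/64 x^6
applying this coordinatewise to f: exp(τθ) f = -(1/128)x^6 + (3/8)x^4 - (7/16)x^3 + (1/6)x^2


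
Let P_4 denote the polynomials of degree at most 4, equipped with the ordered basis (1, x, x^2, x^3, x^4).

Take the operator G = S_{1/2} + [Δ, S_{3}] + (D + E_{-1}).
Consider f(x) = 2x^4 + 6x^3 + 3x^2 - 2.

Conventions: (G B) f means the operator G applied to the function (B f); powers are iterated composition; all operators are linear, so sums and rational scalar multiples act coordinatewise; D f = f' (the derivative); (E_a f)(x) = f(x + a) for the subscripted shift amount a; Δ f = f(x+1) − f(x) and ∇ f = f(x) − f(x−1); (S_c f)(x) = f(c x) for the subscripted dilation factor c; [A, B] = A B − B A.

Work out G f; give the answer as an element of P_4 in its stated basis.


S_{1/2} f = (1/8)x^4 + (3/4)x^3 + (3/4)x^2 - 2
S_{3} f = 162x^4 + 162x^3 + 27x^2 - 2
Δ S_{3} f = 648x^3 + 1458x^2 + 1188x + 351
Δ f = 8x^3 + 30x^2 + 32x + 11
S_{3} Δ f = 216x^3 + 270x^2 + 96x + 11
[Δ, S_{3}] f = 432x^3 + 1188x^2 + 1092x + 340
D f = 8x^3 + 18x^2 + 6x
E_{-1} f = 2x^4 - 2x^3 - 3x^2 + 4x - 3
(D + E_{-1}) f = 2x^4 + 6x^3 + 15x^2 + 10x - 3
(S_{1/2} + [Δ, S_{3}] + (D + E_{-1})) f = (17/8)x^4 + (1755/4)x^3 + (4815/4)x^2 + 1102x + 335

g(x) = (17/8)x^4 + (1755/4)x^3 + (4815/4)x^2 + 1102x + 335


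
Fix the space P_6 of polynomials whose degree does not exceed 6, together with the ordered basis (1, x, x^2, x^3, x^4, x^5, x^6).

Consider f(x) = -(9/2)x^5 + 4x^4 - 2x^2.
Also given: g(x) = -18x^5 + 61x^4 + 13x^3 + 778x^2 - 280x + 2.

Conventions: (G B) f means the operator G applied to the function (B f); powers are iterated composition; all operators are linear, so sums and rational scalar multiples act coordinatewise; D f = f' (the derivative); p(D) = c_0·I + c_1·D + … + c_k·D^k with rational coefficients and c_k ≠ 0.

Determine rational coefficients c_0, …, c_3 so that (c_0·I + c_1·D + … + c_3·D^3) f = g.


D^0 f = -(9/2)x^5 + 4x^4 - 2x^2
D^1 f = -(45/2)x^4 + 16x^3 - 4x
D^2 f = -90x^3 + 48x^2 - 4
D^3 f = -270x^2 + 96x
matching coefficients of g against c_0 f + c_1 Df + … from the top degree down determines the c_i
solution: c_0 = 4, c_1 = -2, c_2 = -1/2, c_3 = -3

p(D) = 4·I − 2·D − (1/2)·D^2 − 3·D^3, i.e. c_0 = 4, c_1 = -2, c_2 = -1/2, c_3 = -3


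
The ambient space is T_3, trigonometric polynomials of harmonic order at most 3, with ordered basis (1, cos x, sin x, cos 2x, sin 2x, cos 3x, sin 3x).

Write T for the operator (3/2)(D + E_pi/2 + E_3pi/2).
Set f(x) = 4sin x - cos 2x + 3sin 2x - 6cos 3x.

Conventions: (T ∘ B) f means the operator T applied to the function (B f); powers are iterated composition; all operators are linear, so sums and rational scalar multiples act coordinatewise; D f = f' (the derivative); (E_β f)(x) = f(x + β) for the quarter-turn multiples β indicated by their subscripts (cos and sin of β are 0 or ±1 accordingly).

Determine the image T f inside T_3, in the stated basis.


g(x) = 6cos x + 12cos 2x - 6sin 2x + 27sin 3x

D f = 4cos x + 6cos 2x + 2sin 2x + 18sin 3x
E_pi/2 f = 4cos x + cos 2x - 3sin 2x - 6sin 3x
E_3pi/2 f = -4cos x + cos 2x - 3sin 2x + 6sin 3x
(D + E_pi/2 + E_3pi/2) f = 4cos x + 8cos 2x - 4sin 2x + 18sin 3x
((3/2)(D + E_pi/2 + E_3pi/2)) f = 6cos x + 12cos 2x - 6sin 2x + 27sin 3x


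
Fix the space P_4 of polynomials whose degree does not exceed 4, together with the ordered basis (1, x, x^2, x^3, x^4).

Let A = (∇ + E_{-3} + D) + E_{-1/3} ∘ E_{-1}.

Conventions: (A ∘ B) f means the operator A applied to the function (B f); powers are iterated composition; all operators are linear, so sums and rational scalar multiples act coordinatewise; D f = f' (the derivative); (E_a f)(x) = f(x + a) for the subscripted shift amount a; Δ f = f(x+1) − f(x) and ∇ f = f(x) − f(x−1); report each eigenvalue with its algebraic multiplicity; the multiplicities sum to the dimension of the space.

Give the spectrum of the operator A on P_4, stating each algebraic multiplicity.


λ = 2 (multiplicity 5)

image of 1: 2
image of x: 2x - 7/3
image of x^2: 2x^2 - (14/3)x + 88/9
image of x^3: 2x^3 - 7x^2 + (88/3)x - 766/27
image of x^4: 2x^4 - (28/3)x^3 + (176/3)x^2 - (3064/27)x + 6736/81
the matrix is upper triangular; its diagonal is (2, 2, 2, 2, 2)
for a triangular matrix the eigenvalues are the diagonal entries, with algebraic multiplicity their repetition count


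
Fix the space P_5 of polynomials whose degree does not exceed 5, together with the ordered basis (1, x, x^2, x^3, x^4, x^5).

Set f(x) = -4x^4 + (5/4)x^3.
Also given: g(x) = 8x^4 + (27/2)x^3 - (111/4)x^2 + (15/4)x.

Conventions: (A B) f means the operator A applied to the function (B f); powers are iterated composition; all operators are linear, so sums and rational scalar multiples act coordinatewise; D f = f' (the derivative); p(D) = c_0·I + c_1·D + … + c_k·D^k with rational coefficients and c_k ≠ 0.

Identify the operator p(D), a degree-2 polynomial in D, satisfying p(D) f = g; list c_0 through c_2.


p(D) = -2·I − D + (1/2)·D^2, i.e. c_0 = -2, c_1 = -1, c_2 = 1/2

D^0 f = -4x^4 + (5/4)x^3
D^1 f = -16x^3 + (15/4)x^2
D^2 f = -48x^2 + (15/2)x
matching coefficients of g against c_0 f + c_1 Df + … from the top degree down determines the c_i
solution: c_0 = -2, c_1 = -1, c_2 = 1/2


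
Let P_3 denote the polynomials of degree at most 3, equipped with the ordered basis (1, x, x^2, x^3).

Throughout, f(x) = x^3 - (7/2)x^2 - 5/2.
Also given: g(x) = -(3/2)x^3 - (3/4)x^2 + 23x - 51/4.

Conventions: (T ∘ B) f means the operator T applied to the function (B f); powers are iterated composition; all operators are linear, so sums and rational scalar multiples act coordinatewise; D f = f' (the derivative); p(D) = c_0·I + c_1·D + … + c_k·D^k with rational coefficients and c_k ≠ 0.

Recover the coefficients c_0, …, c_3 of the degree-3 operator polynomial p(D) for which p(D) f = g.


D^0 f = x^3 - (7/2)x^2 - 5/2
D^1 f = 3x^2 - 7x
D^2 f = 6x - 7
D^3 f = 6
matching coefficients of g against c_0 f + c_1 Df + … from the top degree down determines the c_i
solution: c_0 = -3/2, c_1 = -2, c_2 = 3/2, c_3 = -1

c_0 = -3/2, c_1 = -2, c_2 = 3/2, c_3 = -1


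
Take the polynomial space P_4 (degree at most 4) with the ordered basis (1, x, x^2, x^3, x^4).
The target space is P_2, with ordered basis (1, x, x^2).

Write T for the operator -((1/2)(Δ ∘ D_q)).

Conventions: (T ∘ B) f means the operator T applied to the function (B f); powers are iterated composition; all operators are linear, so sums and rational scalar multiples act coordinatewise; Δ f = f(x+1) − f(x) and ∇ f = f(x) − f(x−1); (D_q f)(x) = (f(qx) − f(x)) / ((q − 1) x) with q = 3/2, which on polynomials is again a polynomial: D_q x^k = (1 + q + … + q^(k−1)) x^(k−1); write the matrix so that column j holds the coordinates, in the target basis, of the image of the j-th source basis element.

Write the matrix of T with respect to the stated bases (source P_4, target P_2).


the matrix is [[0, 0, -5/4, -19/8, -65/16]; [0, 0, 0, -19/4, -195/16]; [0, 0, 0, 0, -195/16]] (rows listed top to bottom)

image of 1: 0
image of x: 0
image of x^2: -5/4
image of x^3: -(19/4)x - 19/8
image of x^4: -(195/16)x^2 - (195/16)x - 65/16
each image's coordinates form column j of the matrix


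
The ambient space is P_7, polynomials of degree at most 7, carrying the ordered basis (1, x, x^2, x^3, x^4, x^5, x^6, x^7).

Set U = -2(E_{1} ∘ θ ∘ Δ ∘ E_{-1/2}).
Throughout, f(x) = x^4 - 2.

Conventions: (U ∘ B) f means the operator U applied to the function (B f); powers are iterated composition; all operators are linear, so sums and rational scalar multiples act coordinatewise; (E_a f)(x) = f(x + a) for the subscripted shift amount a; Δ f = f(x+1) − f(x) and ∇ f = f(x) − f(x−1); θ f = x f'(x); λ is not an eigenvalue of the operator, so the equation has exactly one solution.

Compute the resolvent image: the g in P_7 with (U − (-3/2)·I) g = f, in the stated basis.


write g with unknown coordinates in the stated basis and equate coefficients in (U − (-3/2)·I) g = f
solving from the highest basis element down gives g = (2/3)x^4 + (32/3)x^3 + (352/3)x^2 + (4648/9)x + 3676/9
check: U g = -16x^3 - 176x^2 - (2324/3)x - 1844/3
so U g − (-3/2)·g = x^4 - 2 = f ✓

the image equals g(x) = (2/3)x^4 + (32/3)x^3 + (352/3)x^2 + (4648/9)x + 3676/9


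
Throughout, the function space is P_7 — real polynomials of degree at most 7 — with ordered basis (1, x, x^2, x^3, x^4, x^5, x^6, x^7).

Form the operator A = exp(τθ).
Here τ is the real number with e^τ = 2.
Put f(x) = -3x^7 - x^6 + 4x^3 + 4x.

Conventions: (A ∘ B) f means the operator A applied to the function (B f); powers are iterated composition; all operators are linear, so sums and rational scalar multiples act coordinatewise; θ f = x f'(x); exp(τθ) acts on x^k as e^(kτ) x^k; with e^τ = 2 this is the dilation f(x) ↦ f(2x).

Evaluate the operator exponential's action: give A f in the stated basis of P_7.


exp(τθ) x^k = e^(kτ) x^k; with e^τ = 2 this sends x^k to 2^k x^k
x ↦ 2 x
x^3 ↦ 8 x^3
x^6 ↦ 64 x^6
x^7 ↦ 128 x^7
applying this coordinatewise to f: exp(τθ) f = -384x^7 - 64x^6 + 32x^3 + 8x

the result is g(x) = -384x^7 - 64x^6 + 32x^3 + 8x


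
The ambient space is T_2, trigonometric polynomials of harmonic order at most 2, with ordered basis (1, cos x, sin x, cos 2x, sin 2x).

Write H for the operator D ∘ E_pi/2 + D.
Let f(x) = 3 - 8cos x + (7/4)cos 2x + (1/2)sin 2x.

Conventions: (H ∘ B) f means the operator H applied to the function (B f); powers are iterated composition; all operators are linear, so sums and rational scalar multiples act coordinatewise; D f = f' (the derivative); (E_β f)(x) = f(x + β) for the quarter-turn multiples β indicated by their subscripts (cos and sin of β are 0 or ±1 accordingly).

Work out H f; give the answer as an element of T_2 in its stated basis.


E_pi/2 f = 3 + 8sin x - (7/4)cos 2x - (1/2)sin 2x
D E_pi/2 f = 8cos x - cos 2x + (7/2)sin 2x
D f = 8sin x + cos 2x - (7/2)sin 2x
(D ∘ E_pi/2 + D) f = 8cos x + 8sin x

g(x) = 8cos x + 8sin x


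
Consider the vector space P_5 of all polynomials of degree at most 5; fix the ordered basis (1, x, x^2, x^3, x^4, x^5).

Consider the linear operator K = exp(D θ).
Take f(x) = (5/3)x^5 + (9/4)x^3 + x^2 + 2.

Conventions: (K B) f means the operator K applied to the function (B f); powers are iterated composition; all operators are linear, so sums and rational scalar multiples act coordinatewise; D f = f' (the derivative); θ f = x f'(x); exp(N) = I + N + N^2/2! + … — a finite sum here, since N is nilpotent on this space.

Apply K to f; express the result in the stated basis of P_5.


order-1 term: (125/3)x^4 + (81/4)x^2 + 4x
order-2 term: (1000/3)x^3 + (81/2)x + 2
order-3 term: 1000x^2 + 27/2
order-4 term: 1000x
order-5 term: 200
the series for exp(D θ) f terminates at order 5
exp(D θ) f = (5/3)x^5 + (125/3)x^4 + (4027/12)x^3 + (4085/4)x^2 + (2089/2)x + 435/2

the image equals g(x) = (5/3)x^5 + (125/3)x^4 + (4027/12)x^3 + (4085/4)x^2 + (2089/2)x + 435/2


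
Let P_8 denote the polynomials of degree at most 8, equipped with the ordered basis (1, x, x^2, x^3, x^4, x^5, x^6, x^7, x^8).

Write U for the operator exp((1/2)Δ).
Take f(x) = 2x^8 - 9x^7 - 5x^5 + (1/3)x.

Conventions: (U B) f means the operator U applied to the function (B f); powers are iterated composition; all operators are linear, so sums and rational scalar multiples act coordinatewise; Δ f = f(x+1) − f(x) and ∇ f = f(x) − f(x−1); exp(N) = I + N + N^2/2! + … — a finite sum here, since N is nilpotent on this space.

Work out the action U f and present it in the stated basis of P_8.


the image equals g(x) = 2x^8 - x^7 + (21/2)x^6 + (29/4)x^5 - (135/8)x^4 - (1643/16)x^3 - (7681/32)x^2 - (58331/192)x - 32857/192

order-1 term: 8x^7 - (7/2)x^6 - (77/2)x^5 - 100x^4 - (253/2)x^3 - (183/2)x^2 - 36x - 35/6
order-2 term: 14x^6 + (147/4)x^5 + (35/4)x^4 - (575/4)x^3 - (1249/4)x^2 - 280x - 97
order-3 term: 14x^5 + (525/8)x^4 + (455/4)x^3 + (265/8)x^2 - (251/2)x - 451/4
order-4 term: (35/4)x^4 + (805/16)x^3 + (875/8)x^2 + (185/2)x + 101/8
order-5 term: (7/2)x^3 + (651/32)x^2 + (1295/32)x + 835/32
order-6 term: (7/8)x^2 + (273/64)x + 343/64
order-7 term: (1/8)x + 47/128
order-8 term: 1/128
the series for exp((1/2)Δ) f terminates at order 8
exp((1/2)Δ) f = 2x^8 - x^7 + (21/2)x^6 + (29/4)x^5 - (135/8)x^4 - (1643/16)x^3 - (7681/32)x^2 - (58331/192)x - 32857/192


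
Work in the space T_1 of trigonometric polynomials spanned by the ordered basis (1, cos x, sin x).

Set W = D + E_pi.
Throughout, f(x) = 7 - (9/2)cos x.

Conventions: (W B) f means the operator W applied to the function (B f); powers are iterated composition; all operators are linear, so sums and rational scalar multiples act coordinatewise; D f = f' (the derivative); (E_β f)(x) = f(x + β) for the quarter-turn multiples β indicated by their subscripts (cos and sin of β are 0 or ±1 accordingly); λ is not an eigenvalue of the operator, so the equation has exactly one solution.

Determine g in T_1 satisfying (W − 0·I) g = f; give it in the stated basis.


write g with unknown coordinates in the stated basis and equate coefficients in (W − 0·I) g = f
solving from the highest basis element down gives g = 7 + (9/4)cos x - (9/4)sin x
check: W g = 7 - (9/2)cos x
so W g − 0·g = 7 - (9/2)cos x = f ✓

g(x) = 7 + (9/4)cos x - (9/4)sin x


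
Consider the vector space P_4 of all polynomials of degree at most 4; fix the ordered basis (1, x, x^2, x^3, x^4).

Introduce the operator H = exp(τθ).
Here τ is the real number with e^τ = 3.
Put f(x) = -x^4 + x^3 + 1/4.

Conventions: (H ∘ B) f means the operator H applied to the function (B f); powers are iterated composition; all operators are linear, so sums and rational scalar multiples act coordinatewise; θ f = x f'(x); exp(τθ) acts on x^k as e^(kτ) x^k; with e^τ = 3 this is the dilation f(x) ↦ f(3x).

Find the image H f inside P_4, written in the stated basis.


exp(τθ) x^k = e^(kτ) x^k; with e^τ = 3 this sends x^k to 3^k x^k
x^3 ↦ 27 x^3
x^4 ↦ 81 x^4
applying this coordinatewise to f: exp(τθ) f = -81x^4 + 27x^3 + 1/4

the result is g(x) = -81x^4 + 27x^3 + 1/4


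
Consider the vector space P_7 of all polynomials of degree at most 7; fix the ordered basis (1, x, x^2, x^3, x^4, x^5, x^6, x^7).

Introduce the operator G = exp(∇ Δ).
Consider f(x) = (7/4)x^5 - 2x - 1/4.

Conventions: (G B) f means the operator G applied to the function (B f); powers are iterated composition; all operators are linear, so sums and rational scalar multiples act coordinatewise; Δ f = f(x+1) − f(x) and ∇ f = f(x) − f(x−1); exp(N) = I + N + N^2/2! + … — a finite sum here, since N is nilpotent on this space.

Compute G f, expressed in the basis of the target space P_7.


g(x) = (7/4)x^5 + 35x^3 + (241/2)x - 1/4

order-1 term: 35x^3 + (35/2)x
order-2 term: 105x
the series for exp(∇ Δ) f terminates at order 2
exp(∇ Δ) f = (7/4)x^5 + 35x^3 + (241/2)x - 1/4


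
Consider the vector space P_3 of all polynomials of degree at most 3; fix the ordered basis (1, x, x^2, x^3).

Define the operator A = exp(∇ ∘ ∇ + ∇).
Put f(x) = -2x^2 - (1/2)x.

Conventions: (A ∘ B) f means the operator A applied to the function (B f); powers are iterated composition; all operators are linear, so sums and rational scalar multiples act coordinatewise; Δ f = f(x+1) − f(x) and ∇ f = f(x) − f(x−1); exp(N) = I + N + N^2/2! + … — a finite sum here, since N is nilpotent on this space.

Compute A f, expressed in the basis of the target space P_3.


order-1 term: -4x - 5/2
order-2 term: -2
the series for exp(∇ ∘ ∇ + ∇) f terminates at order 2
exp(∇ ∘ ∇ + ∇) f = -2x^2 - (9/2)x - 9/2

the result is g(x) = -2x^2 - (9/2)x - 9/2


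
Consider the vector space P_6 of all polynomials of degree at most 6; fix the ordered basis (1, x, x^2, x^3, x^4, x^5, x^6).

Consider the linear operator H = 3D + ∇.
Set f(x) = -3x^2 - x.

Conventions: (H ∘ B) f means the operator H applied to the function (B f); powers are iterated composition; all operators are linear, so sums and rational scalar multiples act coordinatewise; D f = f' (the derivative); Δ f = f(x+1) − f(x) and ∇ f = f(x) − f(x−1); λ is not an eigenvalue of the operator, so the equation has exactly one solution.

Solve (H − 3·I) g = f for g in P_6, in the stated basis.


write g with unknown coordinates in the stated basis and equate coefficients in (H − 3·I) g = f
solving from the highest basis element down gives g = x^2 + 3x + 11/3
check: H g = 8x + 11
so H g − 3·g = -3x^2 - x = f ✓

the image equals g(x) = x^2 + 3x + 11/3


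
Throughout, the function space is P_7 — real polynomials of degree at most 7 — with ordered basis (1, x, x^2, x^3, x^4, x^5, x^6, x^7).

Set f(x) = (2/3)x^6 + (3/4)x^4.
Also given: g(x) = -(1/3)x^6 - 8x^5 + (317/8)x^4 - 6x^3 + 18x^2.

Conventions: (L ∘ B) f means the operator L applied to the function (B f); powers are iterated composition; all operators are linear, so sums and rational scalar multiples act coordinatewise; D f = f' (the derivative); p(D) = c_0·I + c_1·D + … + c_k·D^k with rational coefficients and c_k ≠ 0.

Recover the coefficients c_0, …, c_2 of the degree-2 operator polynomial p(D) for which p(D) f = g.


c_0 = -1/2, c_1 = -2, c_2 = 2

D^0 f = (2/3)x^6 + (3/4)x^4
D^1 f = 4x^5 + 3x^3
D^2 f = 20x^4 + 9x^2
matching coefficients of g against c_0 f + c_1 Df + … from the top degree down determines the c_i
solution: c_0 = -1/2, c_1 = -2, c_2 = 2


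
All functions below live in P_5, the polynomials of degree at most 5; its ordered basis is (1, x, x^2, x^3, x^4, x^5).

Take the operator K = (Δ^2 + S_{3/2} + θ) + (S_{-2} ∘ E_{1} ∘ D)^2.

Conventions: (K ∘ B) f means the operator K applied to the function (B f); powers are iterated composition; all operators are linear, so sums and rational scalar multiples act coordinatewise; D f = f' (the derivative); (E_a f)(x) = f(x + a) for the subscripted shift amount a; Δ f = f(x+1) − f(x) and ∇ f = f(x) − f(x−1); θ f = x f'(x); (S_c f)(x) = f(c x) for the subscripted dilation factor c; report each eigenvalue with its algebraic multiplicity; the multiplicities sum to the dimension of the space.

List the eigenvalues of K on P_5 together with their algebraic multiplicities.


λ = 1 (multiplicity 1), λ = 5/2 (multiplicity 1), λ = 17/4 (multiplicity 1), λ = 51/8 (multiplicity 1), λ = 145/16 (multiplicity 1), λ = 403/32 (multiplicity 1)

image of 1: 1
image of x: (5/2)x
image of x^2: (17/4)x^2 - 2
image of x^3: (51/8)x^3 - 42x + 18
image of x^4: (145/16)x^4 - 372x^2 + 216x - 10
image of x^5: (403/32)x^5 - 2540x^3 + 1980x^2 - 410x + 70
the matrix is upper triangular; its diagonal is (1, 5/2, 17/4, 51/8, 145/16, 403/32)
for a triangular matrix the eigenvalues are the diagonal entries, with algebraic multiplicity their repetition count


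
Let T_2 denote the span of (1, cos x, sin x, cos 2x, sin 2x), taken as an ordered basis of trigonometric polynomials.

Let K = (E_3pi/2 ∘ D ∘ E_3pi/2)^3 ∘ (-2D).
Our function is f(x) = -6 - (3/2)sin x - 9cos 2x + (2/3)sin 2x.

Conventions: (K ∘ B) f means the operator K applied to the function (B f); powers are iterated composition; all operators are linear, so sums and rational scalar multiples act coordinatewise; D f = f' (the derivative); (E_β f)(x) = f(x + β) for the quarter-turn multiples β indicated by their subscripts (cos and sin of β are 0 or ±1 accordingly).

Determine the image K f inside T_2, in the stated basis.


D f = -(3/2)cos x + (4/3)cos 2x + 18sin 2x
(-2D) f = 3cos x - (8/3)cos 2x - 36sin 2x
E_3pi/2 (-2D) f = 3sin x + (8/3)cos 2x + 36sin 2x
D E_3pi/2 (-2D) f = 3cos x + 72cos 2x - (16/3)sin 2x
E_3pi/2 D E_3pi/2 (-2D) f = 3sin x - 72cos 2x + (16/3)sin 2x
E_3pi/2 (E_3pi/2 ∘ D ∘ E_3pi/2) (-2D) f = -3cos x + 72cos 2x - (16/3)sin 2x
D E_3pi/2 (E_3pi/2 ∘ D ∘ E_3pi/2) (-2D) f = 3sin x - (32/3)cos 2x - 144sin 2x
E_3pi/2 D E_3pi/2 (E_3pi/2 ∘ D ∘ E_3pi/2) (-2D) f = -3cos x + (32/3)cos 2x + 144sin 2x
E_3pi/2 (E_3pi/2 ∘ D ∘ E_3pi/2) (E_3pi/2 ∘ D ∘ E_3pi/2) (-2D) f = -3sin x - (32/3)cos 2x - 144sin 2x
D E_3pi/2 (E_3pi/2 ∘ D ∘ E_3pi/2) (E_3pi/2 ∘ D ∘ E_3pi/2) (-2D) f = -3cos x - 288cos 2x + (64/3)sin 2x
E_3pi/2 D E_3pi/2 (E_3pi/2 ∘ D ∘ E_3pi/2) (E_3pi/2 ∘ D ∘ E_3pi/2) (-2D) f = -3sin x + 288cos 2x - (64/3)sin 2x

the result is g(x) = -3sin x + 288cos 2x - (64/3)sin 2x


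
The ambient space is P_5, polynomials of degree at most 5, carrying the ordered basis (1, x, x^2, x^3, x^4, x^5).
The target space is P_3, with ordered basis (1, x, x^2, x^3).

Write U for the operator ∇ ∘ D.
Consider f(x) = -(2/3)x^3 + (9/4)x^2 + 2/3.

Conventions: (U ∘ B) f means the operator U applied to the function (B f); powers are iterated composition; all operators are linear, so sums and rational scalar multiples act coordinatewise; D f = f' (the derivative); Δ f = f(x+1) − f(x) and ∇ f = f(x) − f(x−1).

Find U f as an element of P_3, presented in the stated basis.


g(x) = -4x + 13/2

D f = -2x^2 + (9/2)x
∇ D f = -4x + 13/2


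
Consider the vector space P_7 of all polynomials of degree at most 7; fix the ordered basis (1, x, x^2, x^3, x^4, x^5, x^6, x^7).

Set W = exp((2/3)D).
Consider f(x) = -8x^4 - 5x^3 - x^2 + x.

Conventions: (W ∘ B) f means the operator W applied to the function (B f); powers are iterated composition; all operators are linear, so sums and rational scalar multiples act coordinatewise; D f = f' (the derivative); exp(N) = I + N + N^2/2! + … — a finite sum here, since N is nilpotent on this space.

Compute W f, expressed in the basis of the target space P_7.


order-1 term: -(64/3)x^3 - 10x^2 - (4/3)x + 2/3
order-2 term: -(64/3)x^2 - (20/3)x - 4/9
order-3 term: -(256/27)x - 40/27
order-4 term: -128/81
the series for exp((2/3)D) f terminates at order 4
exp((2/3)D) f = -8x^4 - (79/3)x^3 - (97/3)x^2 - (445/27)x - 230/81

the result is g(x) = -8x^4 - (79/3)x^3 - (97/3)x^2 - (445/27)x - 230/81


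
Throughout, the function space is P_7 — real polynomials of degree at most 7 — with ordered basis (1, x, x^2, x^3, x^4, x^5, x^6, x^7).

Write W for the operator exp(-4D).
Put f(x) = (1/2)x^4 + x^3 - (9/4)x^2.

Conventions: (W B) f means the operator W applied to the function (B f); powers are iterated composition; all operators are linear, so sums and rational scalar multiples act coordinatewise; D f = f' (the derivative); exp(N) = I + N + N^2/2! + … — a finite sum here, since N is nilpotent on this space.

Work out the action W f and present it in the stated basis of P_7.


the image equals g(x) = (1/2)x^4 - 7x^3 + (135/4)x^2 - 62x + 28

order-1 term: -8x^3 - 12x^2 + 18x
order-2 term: 48x^2 + 48x - 36
order-3 term: -128x - 64
order-4 term: 128
the series for exp(-4D) f terminates at order 4
exp(-4D) f = (1/2)x^4 - 7x^3 + (135/4)x^2 - 62x + 28
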